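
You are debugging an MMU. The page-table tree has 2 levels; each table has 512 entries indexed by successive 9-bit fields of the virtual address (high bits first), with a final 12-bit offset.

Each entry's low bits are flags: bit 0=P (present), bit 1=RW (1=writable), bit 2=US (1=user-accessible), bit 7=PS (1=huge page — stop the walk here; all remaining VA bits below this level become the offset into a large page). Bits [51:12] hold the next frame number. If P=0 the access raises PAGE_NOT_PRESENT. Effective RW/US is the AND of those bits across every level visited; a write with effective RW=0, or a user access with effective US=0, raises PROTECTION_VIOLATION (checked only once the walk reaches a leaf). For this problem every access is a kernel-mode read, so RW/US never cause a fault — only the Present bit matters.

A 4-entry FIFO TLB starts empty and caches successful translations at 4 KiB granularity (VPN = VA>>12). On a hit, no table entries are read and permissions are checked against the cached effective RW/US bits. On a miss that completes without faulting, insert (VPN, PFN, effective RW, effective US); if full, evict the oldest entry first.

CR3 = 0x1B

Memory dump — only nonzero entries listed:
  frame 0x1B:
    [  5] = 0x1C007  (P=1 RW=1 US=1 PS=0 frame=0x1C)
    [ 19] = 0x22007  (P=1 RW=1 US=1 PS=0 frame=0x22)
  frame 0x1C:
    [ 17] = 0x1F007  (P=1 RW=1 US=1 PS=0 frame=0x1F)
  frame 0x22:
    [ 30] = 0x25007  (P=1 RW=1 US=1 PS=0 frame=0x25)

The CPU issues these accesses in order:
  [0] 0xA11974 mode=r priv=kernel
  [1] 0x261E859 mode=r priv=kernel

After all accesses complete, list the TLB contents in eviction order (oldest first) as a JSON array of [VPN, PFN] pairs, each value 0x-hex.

Trace:
#0 VA=0xA11974 (r,kernel):
  [0] read 0x1B idx=5: raw=0x1C007 flags P=1 W=1 U=1 S=0
  [1] read 0x1C idx=17: raw=0x1F007 flags P=1 W=1 U=1 S=0
  ✓ 0x1F974  — 2 lookups
#1 VA=0x261E859 (r,kernel):
  [0] read 0x1B idx=19: raw=0x22007 flags P=1 W=1 U=1 S=0
  [1] read 0x22 idx=30: raw=0x25007 flags P=1 W=1 U=1 S=0
  ✓ 0x25859  — 2 lookups

TLB: [["0xA11", "0x1F"], ["0x261E", "0x25"]]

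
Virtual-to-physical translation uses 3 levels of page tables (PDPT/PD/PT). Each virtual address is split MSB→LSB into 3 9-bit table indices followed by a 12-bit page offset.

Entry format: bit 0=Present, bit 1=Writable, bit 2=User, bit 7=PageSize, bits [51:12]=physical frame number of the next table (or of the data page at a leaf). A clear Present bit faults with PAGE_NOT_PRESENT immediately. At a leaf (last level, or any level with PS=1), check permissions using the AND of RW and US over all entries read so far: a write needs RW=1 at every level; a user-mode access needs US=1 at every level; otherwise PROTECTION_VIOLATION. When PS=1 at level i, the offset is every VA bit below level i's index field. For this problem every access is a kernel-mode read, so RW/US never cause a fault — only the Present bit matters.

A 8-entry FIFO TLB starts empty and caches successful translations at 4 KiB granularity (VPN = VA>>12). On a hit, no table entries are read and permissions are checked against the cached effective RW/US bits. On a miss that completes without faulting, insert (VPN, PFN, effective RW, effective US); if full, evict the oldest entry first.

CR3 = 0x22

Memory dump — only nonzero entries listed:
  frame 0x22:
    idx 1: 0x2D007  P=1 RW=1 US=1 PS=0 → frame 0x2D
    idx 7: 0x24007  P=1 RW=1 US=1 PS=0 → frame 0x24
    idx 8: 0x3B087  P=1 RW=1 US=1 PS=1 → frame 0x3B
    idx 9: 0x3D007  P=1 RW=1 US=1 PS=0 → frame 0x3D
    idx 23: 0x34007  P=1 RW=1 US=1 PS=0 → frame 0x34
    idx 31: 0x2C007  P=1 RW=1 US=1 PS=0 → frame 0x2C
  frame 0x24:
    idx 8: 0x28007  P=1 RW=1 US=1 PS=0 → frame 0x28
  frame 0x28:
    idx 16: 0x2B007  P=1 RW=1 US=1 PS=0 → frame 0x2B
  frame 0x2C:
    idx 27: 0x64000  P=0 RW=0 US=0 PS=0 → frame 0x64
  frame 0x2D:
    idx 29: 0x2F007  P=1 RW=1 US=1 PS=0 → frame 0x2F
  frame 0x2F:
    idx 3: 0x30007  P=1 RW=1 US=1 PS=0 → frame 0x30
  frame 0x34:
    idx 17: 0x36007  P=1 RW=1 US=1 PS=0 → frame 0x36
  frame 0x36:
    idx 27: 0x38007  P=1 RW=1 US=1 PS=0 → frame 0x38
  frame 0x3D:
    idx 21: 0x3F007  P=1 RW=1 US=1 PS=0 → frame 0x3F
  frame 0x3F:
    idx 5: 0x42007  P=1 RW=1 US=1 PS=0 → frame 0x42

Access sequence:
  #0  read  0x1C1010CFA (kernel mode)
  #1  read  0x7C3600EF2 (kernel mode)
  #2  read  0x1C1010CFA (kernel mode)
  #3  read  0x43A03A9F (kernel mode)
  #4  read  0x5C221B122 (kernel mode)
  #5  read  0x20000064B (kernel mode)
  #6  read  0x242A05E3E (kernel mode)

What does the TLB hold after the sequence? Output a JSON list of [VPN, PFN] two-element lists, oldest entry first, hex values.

Per-access translation:
#0 VA=0x1C1010CFA (r,kernel):
  lvl0: tbl 0x22, slot 7 ⇒ 0x24007 (P1/RW1/US1/PS0)
  lvl1: tbl 0x24, slot 8 ⇒ 0x28007 (P1/RW1/US1/PS0)
  lvl2: tbl 0x28, slot 16 ⇒ 0x2B007 (P1/RW1/US1/PS0)
  ✓ 0x2BCFA  — 3 lookups
#1 VA=0x7C3600EF2 (r,kernel):
  lvl0: tbl 0x22, slot 31 ⇒ 0x2C007 (P1/RW1/US1/PS0)
  lvl1: tbl 0x2C, slot 27 ⇒ 0x64000 (P0/RW0/US0/PS0)
  ⇒ fault: PAGE_NOT_PRESENT  — 2 lookups
#2 VA=0x1C1010CFA (r,kernel):
  TLB hit vpn=0x1C1010 → PA=0x2BCFA
#3 VA=0x43A03A9F (r,kernel):
  lvl0: tbl 0x22, slot 1 ⇒ 0x2D007 (P1/RW1/US1/PS0)
  lvl1: tbl 0x2D, slot 29 ⇒ 0x2F007 (P1/RW1/US1/PS0)
  lvl2: tbl 0x2F, slot 3 ⇒ 0x30007 (P1/RW1/US1/PS0)
  ✓ 0x30A9F  — 3 lookups
#4 VA=0x5C221B122 (r,kernel):
  lvl0: tbl 0x22, slot 23 ⇒ 0x34007 (P1/RW1/US1/PS0)
  lvl1: tbl 0x34, slot 17 ⇒ 0x36007 (P1/RW1/US1/PS0)
  lvl2: tbl 0x36, slot 27 ⇒ 0x38007 (P1/RW1/US1/PS0)
  ✓ 0x38122  — 3 lookups
#5 VA=0x20000064B (r,kernel):
  lvl0: tbl 0x22, slot 8 ⇒ 0x3B087 (P1/RW1/US1/PS1)
  ✓ 0x3B64B (huge @L0)  — 1 lookups
#6 VA=0x242A05E3E (r,kernel):
  lvl0: tbl 0x22, slot 9 ⇒ 0x3D007 (P1/RW1/US1/PS0)
  lvl1: tbl 0x3D, slot 21 ⇒ 0x3F007 (P1/RW1/US1/PS0)
  lvl2: tbl 0x3F, slot 5 ⇒ 0x42007 (P1/RW1/US1/PS0)
  ✓ 0x42E3E  — 3 lookups

TLB: [["0x1C1010", "0x2B"], ["0x43A03", "0x30"], ["0x5C221B", "0x38"], ["0x200000", "0x3B"], ["0x242A05", "0x42"]]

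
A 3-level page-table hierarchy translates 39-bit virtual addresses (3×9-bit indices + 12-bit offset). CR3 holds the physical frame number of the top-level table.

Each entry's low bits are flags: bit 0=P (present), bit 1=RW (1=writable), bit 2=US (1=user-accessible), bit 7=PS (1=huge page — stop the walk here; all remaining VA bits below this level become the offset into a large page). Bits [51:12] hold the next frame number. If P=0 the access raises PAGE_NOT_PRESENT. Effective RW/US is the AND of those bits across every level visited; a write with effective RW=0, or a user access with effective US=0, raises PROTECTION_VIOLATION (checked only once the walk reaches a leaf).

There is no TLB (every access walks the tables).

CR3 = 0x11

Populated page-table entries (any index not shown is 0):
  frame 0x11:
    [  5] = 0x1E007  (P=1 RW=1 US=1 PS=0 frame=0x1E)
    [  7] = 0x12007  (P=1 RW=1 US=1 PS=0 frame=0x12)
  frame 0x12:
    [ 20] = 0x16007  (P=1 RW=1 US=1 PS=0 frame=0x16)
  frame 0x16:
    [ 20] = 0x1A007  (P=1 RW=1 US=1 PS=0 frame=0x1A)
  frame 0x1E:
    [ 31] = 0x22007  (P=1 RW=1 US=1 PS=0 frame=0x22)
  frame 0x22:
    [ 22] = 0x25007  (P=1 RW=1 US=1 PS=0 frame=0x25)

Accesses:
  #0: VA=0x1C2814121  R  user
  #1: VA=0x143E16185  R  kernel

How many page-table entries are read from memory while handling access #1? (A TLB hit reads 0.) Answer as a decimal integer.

Trace:
#0 VA=0x1C2814121 (r,user):
  [0] read 0x11 idx=7: raw=0x12007 flags P=1 W=1 U=1 S=0
  [1] read 0x12 idx=20: raw=0x16007 flags P=1 W=1 U=1 S=0
  [2] read 0x16 idx=20: raw=0x1A007 flags P=1 W=1 U=1 S=0
  ⇒ phys 0x1A121  [3 reads]
#1 VA=0x143E16185 (r,kernel):
  [0] read 0x11 idx=5: raw=0x1E007 flags P=1 W=1 U=1 S=0
  [1] read 0x1E idx=31: raw=0x22007 flags P=1 W=1 U=1 S=0
  [2] read 0x22 idx=22: raw=0x25007 flags P=1 W=1 U=1 S=0
  ⇒ phys 0x25185  [3 reads]

Entries read for #1: 3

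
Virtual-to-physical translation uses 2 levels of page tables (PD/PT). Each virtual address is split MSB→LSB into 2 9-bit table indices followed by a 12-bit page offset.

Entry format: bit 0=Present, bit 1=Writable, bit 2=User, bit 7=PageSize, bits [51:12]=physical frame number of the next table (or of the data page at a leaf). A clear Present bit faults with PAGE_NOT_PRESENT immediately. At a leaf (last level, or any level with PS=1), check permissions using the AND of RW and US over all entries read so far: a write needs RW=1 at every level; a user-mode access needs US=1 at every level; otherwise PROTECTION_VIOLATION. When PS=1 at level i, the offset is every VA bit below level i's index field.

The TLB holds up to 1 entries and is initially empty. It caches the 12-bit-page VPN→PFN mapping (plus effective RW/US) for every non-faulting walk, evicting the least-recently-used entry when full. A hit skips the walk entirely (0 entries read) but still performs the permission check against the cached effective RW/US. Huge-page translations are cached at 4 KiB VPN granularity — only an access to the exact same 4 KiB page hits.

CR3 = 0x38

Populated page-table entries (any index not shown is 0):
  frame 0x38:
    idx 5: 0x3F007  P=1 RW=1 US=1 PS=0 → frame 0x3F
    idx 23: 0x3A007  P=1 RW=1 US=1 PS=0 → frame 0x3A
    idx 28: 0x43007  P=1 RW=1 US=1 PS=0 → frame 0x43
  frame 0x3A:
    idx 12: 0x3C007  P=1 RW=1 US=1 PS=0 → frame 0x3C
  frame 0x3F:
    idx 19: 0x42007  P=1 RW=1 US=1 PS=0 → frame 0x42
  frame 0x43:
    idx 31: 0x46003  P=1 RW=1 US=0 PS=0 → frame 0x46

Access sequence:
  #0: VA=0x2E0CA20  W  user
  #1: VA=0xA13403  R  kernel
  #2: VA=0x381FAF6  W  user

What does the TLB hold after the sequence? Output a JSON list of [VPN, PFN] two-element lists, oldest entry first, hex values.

Walk each access:
#0 VA=0x2E0CA20 (w,user):
  lvl0: tbl 0x38, slot 23 ⇒ 0x3A007 (P1/RW1/US1/PS0)
  lvl1: tbl 0x3A, slot 12 ⇒ 0x3C007 (P1/RW1/US1/PS0)
  ✓ 0x3CA20  — 2 lookups
#1 VA=0xA13403 (r,kernel):
  lvl0: tbl 0x38, slot 5 ⇒ 0x3F007 (P1/RW1/US1/PS0)
  lvl1: tbl 0x3F, slot 19 ⇒ 0x42007 (P1/RW1/US1/PS0)
  ✓ 0x42403  — 2 lookups
#2 VA=0x381FAF6 (w,user):
  lvl0: tbl 0x38, slot 28 ⇒ 0x43007 (P1/RW1/US1/PS0)
  lvl1: tbl 0x43, slot 31 ⇒ 0x46003 (P1/RW1/US0/PS0)
  → PROTECTION_VIOLATION  (2 entries read)

TLB: [["0xA13", "0x42"]]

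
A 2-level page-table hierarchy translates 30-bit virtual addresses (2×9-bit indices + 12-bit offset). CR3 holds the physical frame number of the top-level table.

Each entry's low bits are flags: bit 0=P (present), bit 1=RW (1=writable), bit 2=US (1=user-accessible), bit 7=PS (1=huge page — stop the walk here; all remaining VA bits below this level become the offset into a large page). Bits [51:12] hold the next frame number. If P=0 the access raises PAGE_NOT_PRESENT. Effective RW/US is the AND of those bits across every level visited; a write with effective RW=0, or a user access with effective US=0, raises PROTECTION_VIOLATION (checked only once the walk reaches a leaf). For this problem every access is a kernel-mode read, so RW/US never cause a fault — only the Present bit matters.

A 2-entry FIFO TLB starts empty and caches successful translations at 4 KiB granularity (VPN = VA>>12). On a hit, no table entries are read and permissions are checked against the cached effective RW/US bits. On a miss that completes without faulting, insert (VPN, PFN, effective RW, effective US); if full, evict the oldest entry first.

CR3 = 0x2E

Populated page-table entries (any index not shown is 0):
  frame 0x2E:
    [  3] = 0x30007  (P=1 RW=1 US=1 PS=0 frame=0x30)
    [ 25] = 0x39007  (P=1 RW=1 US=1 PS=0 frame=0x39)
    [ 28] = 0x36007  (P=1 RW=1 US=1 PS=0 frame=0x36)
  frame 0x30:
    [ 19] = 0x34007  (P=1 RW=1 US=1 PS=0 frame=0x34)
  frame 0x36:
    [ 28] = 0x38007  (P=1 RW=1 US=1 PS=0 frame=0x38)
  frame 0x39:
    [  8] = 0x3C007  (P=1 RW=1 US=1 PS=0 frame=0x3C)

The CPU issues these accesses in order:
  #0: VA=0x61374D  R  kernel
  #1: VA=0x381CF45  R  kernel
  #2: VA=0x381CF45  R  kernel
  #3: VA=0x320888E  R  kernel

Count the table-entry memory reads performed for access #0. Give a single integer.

Walk each access:
#0 VA=0x61374D (r,kernel):
  L0 @0x2E[3] → 0x30007  P=1,RW=1,US=1,PS=0
  L1 @0x30[19] → 0x34007  P=1,RW=1,US=1,PS=0
  → PA=0x3474D  (2 entries read)
#1 VA=0x381CF45 (r,kernel):
  L0 @0x2E[28] → 0x36007  P=1,RW=1,US=1,PS=0
  L1 @0x36[28] → 0x38007  P=1,RW=1,US=1,PS=0
  → PA=0x38F45  (2 entries read)
#2 VA=0x381CF45 (r,kernel):
  TLB hit vpn=0x381C → PA=0x38F45
#3 VA=0x320888E (r,kernel):
  L0 @0x2E[25] → 0x39007  P=1,RW=1,US=1,PS=0
  L1 @0x39[8] → 0x3C007  P=1,RW=1,US=1,PS=0
  → PA=0x3C88E  (2 entries read)

Entries read for #0: 2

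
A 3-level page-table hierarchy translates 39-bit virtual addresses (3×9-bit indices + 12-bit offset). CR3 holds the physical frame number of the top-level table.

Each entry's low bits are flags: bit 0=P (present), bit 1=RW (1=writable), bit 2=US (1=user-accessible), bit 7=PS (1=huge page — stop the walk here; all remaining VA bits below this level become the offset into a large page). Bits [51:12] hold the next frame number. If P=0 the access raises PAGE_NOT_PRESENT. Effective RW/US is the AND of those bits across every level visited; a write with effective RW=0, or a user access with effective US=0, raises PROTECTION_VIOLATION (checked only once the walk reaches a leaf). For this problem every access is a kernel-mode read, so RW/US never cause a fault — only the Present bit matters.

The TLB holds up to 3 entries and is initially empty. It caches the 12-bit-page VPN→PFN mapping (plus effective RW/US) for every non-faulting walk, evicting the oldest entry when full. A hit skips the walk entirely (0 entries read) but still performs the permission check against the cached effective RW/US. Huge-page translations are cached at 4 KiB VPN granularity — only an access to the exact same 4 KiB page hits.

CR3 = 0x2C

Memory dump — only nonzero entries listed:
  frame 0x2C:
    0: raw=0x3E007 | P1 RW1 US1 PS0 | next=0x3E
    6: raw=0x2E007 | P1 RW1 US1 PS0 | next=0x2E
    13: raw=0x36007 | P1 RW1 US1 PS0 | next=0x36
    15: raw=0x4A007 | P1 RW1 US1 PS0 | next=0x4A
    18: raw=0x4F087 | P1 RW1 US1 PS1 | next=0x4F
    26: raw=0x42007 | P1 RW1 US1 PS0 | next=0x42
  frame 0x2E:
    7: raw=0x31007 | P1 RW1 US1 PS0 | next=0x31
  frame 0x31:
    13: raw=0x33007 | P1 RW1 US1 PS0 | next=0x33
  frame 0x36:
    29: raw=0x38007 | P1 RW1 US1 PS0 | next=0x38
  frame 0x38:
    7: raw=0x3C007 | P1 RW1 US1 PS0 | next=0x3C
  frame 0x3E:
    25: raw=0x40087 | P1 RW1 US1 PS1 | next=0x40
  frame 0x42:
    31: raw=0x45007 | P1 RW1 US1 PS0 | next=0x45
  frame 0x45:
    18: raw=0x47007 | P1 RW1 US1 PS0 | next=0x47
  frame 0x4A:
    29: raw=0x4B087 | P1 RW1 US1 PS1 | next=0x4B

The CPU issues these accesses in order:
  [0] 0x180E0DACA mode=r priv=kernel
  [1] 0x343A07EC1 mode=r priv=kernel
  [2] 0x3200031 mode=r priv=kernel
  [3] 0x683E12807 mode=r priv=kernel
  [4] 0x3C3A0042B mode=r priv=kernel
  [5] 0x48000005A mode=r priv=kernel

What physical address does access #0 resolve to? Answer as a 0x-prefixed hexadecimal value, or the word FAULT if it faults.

Walk each access:
#0 VA=0x180E0DACA (r,kernel):
  L0 @0x2C[6] → 0x2E007  P=1,RW=1,US=1,PS=0
  L1 @0x2E[7] → 0x31007  P=1,RW=1,US=1,PS=0
  L2 @0x31[13] → 0x33007  P=1,RW=1,US=1,PS=0
  → PA=0x33ACA  (3 entries read)
#1 VA=0x343A07EC1 (r,kernel):
  L0 @0x2C[13] → 0x36007  P=1,RW=1,US=1,PS=0
  L1 @0x36[29] → 0x38007  P=1,RW=1,US=1,PS=0
  L2 @0x38[7] → 0x3C007  P=1,RW=1,US=1,PS=0
  → PA=0x3CEC1  (3 entries read)
#2 VA=0x3200031 (r,kernel):
  L0 @0x2C[0] → 0x3E007  P=1,RW=1,US=1,PS=0
  L1 @0x3E[25] → 0x40087  P=1,RW=1,US=1,PS=1
  → PA=0x40031 (huge @L1)  (2 entries read)
#3 VA=0x683E12807 (r,kernel):
  L0 @0x2C[26] → 0x42007  P=1,RW=1,US=1,PS=0
  L1 @0x42[31] → 0x45007  P=1,RW=1,US=1,PS=0
  L2 @0x45[18] → 0x47007  P=1,RW=1,US=1,PS=0
  → PA=0x47807  (3 entries read)
#4 VA=0x3C3A0042B (r,kernel):
  L0 @0x2C[15] → 0x4A007  P=1,RW=1,US=1,PS=0
  L1 @0x4A[29] → 0x4B087  P=1,RW=1,US=1,PS=1
  → PA=0x4B42B (huge @L1)  (2 entries read)
#5 VA=0x48000005A (r,kernel):
  L0 @0x2C[18] → 0x4F087  P=1,RW=1,US=1,PS=1
  → PA=0x4F05A (huge @L0)  (1 entries read)

Access #0 PA: 0x33ACA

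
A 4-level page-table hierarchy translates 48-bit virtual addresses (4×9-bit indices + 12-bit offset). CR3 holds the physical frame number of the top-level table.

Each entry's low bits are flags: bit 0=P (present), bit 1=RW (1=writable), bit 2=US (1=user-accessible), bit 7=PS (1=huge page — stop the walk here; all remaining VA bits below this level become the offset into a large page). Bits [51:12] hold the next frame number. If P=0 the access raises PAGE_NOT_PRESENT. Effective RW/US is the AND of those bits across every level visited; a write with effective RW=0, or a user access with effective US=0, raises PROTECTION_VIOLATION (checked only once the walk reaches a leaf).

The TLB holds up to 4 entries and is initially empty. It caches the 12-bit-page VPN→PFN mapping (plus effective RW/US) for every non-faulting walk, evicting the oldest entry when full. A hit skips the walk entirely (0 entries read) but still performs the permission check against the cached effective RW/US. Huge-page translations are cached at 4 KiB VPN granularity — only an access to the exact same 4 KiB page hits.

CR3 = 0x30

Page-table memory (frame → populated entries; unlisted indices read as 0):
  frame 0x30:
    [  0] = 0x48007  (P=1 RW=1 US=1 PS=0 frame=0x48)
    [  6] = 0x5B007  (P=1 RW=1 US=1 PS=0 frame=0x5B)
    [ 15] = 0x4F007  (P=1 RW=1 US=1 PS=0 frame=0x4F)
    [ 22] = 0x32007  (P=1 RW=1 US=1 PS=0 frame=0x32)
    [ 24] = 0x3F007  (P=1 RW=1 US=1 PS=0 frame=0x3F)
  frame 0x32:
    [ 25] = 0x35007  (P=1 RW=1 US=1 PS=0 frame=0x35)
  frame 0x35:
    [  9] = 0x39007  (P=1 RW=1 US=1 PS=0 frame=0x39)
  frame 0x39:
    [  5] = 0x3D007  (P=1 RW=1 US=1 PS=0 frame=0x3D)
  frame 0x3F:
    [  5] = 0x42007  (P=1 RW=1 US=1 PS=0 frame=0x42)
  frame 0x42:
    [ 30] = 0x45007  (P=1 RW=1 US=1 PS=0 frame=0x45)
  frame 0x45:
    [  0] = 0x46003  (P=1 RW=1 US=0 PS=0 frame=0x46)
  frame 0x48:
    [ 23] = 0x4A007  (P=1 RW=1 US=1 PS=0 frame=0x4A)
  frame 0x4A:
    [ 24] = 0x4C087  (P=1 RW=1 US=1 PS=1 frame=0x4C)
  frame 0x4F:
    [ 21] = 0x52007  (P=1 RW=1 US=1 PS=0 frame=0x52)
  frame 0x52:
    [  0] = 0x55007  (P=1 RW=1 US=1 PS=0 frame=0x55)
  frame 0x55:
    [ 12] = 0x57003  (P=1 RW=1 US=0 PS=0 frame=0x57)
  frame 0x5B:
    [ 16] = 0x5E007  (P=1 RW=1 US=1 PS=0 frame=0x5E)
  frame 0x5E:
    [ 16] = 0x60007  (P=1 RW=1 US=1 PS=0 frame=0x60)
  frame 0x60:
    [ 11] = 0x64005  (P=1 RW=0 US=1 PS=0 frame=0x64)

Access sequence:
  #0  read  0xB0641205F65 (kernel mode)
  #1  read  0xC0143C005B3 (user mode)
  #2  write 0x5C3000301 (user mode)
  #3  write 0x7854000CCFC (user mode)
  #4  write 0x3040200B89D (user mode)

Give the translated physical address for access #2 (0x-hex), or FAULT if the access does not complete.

Walk each access:
#0 VA=0xB0641205F65 (r,kernel):
  [0] read 0x30 idx=22: raw=0x32007 flags P=1 W=1 U=1 S=0
  [1] read 0x32 idx=25: raw=0x35007 flags P=1 W=1 U=1 S=0
  [2] read 0x35 idx=9: raw=0x39007 flags P=1 W=1 U=1 S=0
  [3] read 0x39 idx=5: raw=0x3D007 flags P=1 W=1 U=1 S=0
  ⇒ phys 0x3DF65  [4 reads]
#1 VA=0xC0143C005B3 (r,user):
  [0] read 0x30 idx=24: raw=0x3F007 flags P=1 W=1 U=1 S=0
  [1] read 0x3F idx=5: raw=0x42007 flags P=1 W=1 U=1 S=0
  [2] read 0x42 idx=30: raw=0x45007 flags P=1 W=1 U=1 S=0
  [3] read 0x45 idx=0: raw=0x46003 flags P=1 W=1 U=0 S=0
  ✗ PROTECTION_VIOLATION  [4 reads]
#2 VA=0x5C3000301 (w,user):
  [0] read 0x30 idx=0: raw=0x48007 flags P=1 W=1 U=1 S=0
  [1] read 0x48 idx=23: raw=0x4A007 flags P=1 W=1 U=1 S=0
  [2] read 0x4A idx=24: raw=0x4C087 flags P=1 W=1 U=1 S=1
  ⇒ phys 0x4C301 (huge @L2)  [3 reads]
#3 VA=0x7854000CCFC (w,user):
  [0] read 0x30 idx=15: raw=0x4F007 flags P=1 W=1 U=1 S=0
  [1] read 0x4F idx=21: raw=0x52007 flags P=1 W=1 U=1 S=0
  [2] read 0x52 idx=0: raw=0x55007 flags P=1 W=1 U=1 S=0
  [3] read 0x55 idx=12: raw=0x57003 flags P=1 W=1 U=0 S=0
  ✗ PROTECTION_VIOLATION  [4 reads]
#4 VA=0x3040200B89D (w,user):
  [0] read 0x30 idx=6: raw=0x5B007 flags P=1 W=1 U=1 S=0
  [1] read 0x5B idx=16: raw=0x5E007 flags P=1 W=1 U=1 S=0
  [2] read 0x5E idx=16: raw=0x60007 flags P=1 W=1 U=1 S=0
  [3] read 0x60 idx=11: raw=0x64005 flags P=1 W=0 U=1 S=0
  ✗ PROTECTION_VIOLATION  [4 reads]

Access #2 PA: 0x4C301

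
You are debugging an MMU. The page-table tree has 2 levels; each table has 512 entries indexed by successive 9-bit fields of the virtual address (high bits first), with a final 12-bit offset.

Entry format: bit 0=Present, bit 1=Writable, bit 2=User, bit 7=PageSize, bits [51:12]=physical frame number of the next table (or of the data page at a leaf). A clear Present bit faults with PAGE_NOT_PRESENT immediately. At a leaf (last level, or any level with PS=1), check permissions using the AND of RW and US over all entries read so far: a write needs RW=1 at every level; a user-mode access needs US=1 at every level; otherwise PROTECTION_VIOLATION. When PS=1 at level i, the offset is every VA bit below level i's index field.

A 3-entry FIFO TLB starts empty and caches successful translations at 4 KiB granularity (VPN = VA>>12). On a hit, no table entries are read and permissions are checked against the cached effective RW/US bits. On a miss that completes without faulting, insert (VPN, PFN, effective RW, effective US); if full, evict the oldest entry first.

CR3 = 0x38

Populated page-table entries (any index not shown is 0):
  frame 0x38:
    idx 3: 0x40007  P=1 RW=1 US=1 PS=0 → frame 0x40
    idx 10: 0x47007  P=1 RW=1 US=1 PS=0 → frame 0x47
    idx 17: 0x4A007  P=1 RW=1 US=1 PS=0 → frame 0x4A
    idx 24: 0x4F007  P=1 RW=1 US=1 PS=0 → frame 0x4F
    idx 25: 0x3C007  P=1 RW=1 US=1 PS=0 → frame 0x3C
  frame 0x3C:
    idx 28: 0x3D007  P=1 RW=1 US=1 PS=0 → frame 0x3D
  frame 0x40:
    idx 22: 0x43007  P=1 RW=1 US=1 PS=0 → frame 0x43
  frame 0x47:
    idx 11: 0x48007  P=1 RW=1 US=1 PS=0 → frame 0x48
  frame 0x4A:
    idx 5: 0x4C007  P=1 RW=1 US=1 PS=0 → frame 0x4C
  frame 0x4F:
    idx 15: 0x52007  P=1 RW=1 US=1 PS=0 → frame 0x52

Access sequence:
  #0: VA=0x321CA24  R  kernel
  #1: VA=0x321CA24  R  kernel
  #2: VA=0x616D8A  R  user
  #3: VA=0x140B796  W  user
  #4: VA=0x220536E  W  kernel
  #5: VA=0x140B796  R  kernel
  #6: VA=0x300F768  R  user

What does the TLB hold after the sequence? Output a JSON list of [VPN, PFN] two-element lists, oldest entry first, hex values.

Per-access translation:
#0 VA=0x321CA24 (r,kernel):
  L0: frame=0x38 idx=25 entry=0x3C007 [P=1 RW=1 US=1 PS=0]
  L1: frame=0x3C idx=28 entry=0x3D007 [P=1 RW=1 US=1 PS=0]
  ✓ 0x3DA24  — 2 lookups
#1 VA=0x321CA24 (r,kernel):
  TLB hit vpn=0x321C → PA=0x3DA24
#2 VA=0x616D8A (r,user):
  L0: frame=0x38 idx=3 entry=0x40007 [P=1 RW=1 US=1 PS=0]
  L1: frame=0x40 idx=22 entry=0x43007 [P=1 RW=1 US=1 PS=0]
  ✓ 0x43D8A  — 2 lookups
#3 VA=0x140B796 (w,user):
  L0: frame=0x38 idx=10 entry=0x47007 [P=1 RW=1 US=1 PS=0]
  L1: frame=0x47 idx=11 entry=0x48007 [P=1 RW=1 US=1 PS=0]
  ✓ 0x48796  — 2 lookups
#4 VA=0x220536E (w,kernel):
  L0: frame=0x38 idx=17 entry=0x4A007 [P=1 RW=1 US=1 PS=0]
  L1: frame=0x4A idx=5 entry=0x4C007 [P=1 RW=1 US=1 PS=0]
  ✓ 0x4C36E  — 2 lookups
#5 VA=0x140B796 (r,kernel):
  TLB hit vpn=0x140B → PA=0x48796
#6 VA=0x300F768 (r,user):
  L0: frame=0x38 idx=24 entry=0x4F007 [P=1 RW=1 US=1 PS=0]
  L1: frame=0x4F idx=15 entry=0x52007 [P=1 RW=1 US=1 PS=0]
  ✓ 0x52768  — 2 lookups

TLB: [["0x140B", "0x48"], ["0x2205", "0x4C"], ["0x300F", "0x52"]]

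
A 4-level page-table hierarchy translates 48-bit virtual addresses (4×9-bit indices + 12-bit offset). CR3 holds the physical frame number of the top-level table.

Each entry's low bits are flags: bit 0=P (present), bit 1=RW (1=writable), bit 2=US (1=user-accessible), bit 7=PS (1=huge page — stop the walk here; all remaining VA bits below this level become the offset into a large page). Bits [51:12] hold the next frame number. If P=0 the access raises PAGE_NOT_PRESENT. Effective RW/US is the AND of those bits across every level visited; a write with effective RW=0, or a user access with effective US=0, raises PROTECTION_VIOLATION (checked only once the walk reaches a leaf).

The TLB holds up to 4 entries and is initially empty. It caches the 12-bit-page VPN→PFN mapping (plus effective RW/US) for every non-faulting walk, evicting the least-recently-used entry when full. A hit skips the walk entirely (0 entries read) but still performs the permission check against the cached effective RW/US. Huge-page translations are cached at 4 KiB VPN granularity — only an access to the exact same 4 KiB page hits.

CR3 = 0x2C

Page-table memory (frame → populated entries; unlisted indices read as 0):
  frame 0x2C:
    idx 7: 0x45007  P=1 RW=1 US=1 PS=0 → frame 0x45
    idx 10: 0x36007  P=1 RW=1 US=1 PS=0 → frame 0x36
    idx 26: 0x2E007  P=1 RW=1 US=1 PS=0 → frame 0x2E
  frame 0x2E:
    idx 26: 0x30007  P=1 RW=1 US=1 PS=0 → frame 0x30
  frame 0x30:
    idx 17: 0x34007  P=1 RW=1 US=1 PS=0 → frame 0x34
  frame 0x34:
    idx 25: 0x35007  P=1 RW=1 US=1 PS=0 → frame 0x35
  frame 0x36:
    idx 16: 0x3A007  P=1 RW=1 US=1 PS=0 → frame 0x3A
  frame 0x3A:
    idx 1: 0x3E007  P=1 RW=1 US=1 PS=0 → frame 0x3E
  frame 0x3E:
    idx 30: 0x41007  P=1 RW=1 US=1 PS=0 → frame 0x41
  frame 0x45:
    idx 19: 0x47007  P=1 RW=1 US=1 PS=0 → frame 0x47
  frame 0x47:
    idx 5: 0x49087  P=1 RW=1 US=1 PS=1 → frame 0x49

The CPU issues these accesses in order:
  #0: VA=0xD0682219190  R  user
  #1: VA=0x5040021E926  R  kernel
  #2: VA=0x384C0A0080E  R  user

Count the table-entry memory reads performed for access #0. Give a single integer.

Per-access translation:
#0 VA=0xD0682219190 (r,user):
  L0 @0x2C[26] → 0x2E007  P=1,RW=1,US=1,PS=0
  L1 @0x2E[26] → 0x30007  P=1,RW=1,US=1,PS=0
  L2 @0x30[17] → 0x34007  P=1,RW=1,US=1,PS=0
  L3 @0x34[25] → 0x35007  P=1,RW=1,US=1,PS=0
  ✓ 0x35190  — 4 lookups
#1 VA=0x5040021E926 (r,kernel):
  L0 @0x2C[10] → 0x36007  P=1,RW=1,US=1,PS=0
  L1 @0x36[16] → 0x3A007  P=1,RW=1,US=1,PS=0
  L2 @0x3A[1] → 0x3E007  P=1,RW=1,US=1,PS=0
  L3 @0x3E[30] → 0x41007  P=1,RW=1,US=1,PS=0
  ✓ 0x41926  — 4 lookups
#2 VA=0x384C0A0080E (r,user):
  L0 @0x2C[7] → 0x45007  P=1,RW=1,US=1,PS=0
  L1 @0x45[19] → 0x47007  P=1,RW=1,US=1,PS=0
  L2 @0x47[5] → 0x49087  P=1,RW=1,US=1,PS=1
  ✓ 0x4980E (huge @L2)  — 3 lookups

Entries read for #0: 4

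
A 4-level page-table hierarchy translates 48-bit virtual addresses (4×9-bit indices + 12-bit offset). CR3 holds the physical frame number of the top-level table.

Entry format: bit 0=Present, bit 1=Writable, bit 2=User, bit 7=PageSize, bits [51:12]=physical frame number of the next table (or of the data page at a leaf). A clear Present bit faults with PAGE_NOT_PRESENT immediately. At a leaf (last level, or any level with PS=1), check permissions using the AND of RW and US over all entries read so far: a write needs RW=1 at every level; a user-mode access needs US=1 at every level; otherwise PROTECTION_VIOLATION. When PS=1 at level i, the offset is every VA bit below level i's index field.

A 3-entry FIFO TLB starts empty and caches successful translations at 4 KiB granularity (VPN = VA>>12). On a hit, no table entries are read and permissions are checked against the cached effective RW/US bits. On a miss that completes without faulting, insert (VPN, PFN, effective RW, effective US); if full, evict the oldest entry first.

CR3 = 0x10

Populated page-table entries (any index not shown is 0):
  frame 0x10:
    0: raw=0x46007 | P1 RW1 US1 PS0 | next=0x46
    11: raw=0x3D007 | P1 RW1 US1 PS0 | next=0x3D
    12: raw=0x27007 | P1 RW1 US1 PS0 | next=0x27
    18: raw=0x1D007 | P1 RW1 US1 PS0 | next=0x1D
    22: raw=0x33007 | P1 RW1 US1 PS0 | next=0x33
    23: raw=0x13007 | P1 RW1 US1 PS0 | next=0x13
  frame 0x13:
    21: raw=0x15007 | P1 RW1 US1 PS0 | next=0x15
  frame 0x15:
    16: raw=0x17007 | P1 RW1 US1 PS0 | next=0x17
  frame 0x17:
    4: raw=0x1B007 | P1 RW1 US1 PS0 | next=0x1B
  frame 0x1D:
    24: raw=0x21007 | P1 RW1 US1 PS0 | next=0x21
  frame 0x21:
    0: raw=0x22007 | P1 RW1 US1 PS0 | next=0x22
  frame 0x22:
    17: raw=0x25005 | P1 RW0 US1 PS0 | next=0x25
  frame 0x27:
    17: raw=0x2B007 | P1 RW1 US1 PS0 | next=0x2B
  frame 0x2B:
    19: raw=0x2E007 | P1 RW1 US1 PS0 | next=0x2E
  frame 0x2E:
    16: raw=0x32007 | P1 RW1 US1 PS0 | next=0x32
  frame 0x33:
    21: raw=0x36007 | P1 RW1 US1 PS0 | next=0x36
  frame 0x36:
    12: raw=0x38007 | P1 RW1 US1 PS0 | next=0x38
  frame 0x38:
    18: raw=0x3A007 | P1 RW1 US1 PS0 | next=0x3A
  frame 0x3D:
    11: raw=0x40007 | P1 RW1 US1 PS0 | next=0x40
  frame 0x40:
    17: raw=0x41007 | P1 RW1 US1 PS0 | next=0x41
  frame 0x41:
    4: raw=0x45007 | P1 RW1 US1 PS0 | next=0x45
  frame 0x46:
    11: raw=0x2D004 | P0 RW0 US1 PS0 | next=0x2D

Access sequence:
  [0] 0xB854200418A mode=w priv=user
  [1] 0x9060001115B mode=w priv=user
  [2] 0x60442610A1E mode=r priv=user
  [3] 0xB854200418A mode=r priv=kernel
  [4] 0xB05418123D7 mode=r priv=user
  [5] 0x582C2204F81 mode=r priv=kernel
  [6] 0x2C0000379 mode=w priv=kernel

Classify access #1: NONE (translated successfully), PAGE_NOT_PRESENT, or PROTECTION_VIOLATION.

Walk each access:
#0 VA=0xB854200418A (w,user):
  lvl0: tbl 0x10, slot 23 ⇒ 0x13007 (P1/RW1/US1/PS0)
  lvl1: tbl 0x13, slot 21 ⇒ 0x15007 (P1/RW1/US1/PS0)
  lvl2: tbl 0x15, slot 16 ⇒ 0x17007 (P1/RW1/US1/PS0)
  lvl3: tbl 0x17, slot 4 ⇒ 0x1B007 (P1/RW1/US1/PS0)
  ✓ 0x1B18A  — 4 lookups
#1 VA=0x9060001115B (w,user):
  lvl0: tbl 0x10, slot 18 ⇒ 0x1D007 (P1/RW1/US1/PS0)
  lvl1: tbl 0x1D, slot 24 ⇒ 0x21007 (P1/RW1/US1/PS0)
  lvl2: tbl 0x21, slot 0 ⇒ 0x22007 (P1/RW1/US1/PS0)
  lvl3: tbl 0x22, slot 17 ⇒ 0x25005 (P1/RW0/US1/PS0)
  ⇒ fault: PROTECTION_VIOLATION  — 4 lookups
#2 VA=0x60442610A1E (r,user):
  lvl0: tbl 0x10, slot 12 ⇒ 0x27007 (P1/RW1/US1/PS0)
  lvl1: tbl 0x27, slot 17 ⇒ 0x2B007 (P1/RW1/US1/PS0)
  lvl2: tbl 0x2B, slot 19 ⇒ 0x2E007 (P1/RW1/US1/PS0)
  lvl3: tbl 0x2E, slot 16 ⇒ 0x32007 (P1/RW1/US1/PS0)
  ✓ 0x32A1E  — 4 lookups
#3 VA=0xB854200418A (r,kernel):
  TLB hit vpn=0xB8542004 → PA=0x1B18A
#4 VA=0xB05418123D7 (r,user):
  lvl0: tbl 0x10, slot 22 ⇒ 0x33007 (P1/RW1/US1/PS0)
  lvl1: tbl 0x33, slot 21 ⇒ 0x36007 (P1/RW1/US1/PS0)
  lvl2: tbl 0x36, slot 12 ⇒ 0x38007 (P1/RW1/US1/PS0)
  lvl3: tbl 0x38, slot 18 ⇒ 0x3A007 (P1/RW1/US1/PS0)
  ✓ 0x3A3D7  — 4 lookups
#5 VA=0x582C2204F81 (r,kernel):
  lvl0: tbl 0x10, slot 11 ⇒ 0x3D007 (P1/RW1/US1/PS0)
  lvl1: tbl 0x3D, slot 11 ⇒ 0x40007 (P1/RW1/US1/PS0)
  lvl2: tbl 0x40, slot 17 ⇒ 0x41007 (P1/RW1/US1/PS0)
  lvl3: tbl 0x41, slot 4 ⇒ 0x45007 (P1/RW1/US1/PS0)
  ✓ 0x45F81  — 4 lookups
#6 VA=0x2C0000379 (w,kernel):
  lvl0: tbl 0x10, slot 0 ⇒ 0x46007 (P1/RW1/US1/PS0)
  lvl1: tbl 0x46, slot 11 ⇒ 0x2D004 (P0/RW0/US1/PS0)
  ⇒ fault: PAGE_NOT_PRESENT  — 2 lookups

Access #1 fault: PROTECTION_VIOLATION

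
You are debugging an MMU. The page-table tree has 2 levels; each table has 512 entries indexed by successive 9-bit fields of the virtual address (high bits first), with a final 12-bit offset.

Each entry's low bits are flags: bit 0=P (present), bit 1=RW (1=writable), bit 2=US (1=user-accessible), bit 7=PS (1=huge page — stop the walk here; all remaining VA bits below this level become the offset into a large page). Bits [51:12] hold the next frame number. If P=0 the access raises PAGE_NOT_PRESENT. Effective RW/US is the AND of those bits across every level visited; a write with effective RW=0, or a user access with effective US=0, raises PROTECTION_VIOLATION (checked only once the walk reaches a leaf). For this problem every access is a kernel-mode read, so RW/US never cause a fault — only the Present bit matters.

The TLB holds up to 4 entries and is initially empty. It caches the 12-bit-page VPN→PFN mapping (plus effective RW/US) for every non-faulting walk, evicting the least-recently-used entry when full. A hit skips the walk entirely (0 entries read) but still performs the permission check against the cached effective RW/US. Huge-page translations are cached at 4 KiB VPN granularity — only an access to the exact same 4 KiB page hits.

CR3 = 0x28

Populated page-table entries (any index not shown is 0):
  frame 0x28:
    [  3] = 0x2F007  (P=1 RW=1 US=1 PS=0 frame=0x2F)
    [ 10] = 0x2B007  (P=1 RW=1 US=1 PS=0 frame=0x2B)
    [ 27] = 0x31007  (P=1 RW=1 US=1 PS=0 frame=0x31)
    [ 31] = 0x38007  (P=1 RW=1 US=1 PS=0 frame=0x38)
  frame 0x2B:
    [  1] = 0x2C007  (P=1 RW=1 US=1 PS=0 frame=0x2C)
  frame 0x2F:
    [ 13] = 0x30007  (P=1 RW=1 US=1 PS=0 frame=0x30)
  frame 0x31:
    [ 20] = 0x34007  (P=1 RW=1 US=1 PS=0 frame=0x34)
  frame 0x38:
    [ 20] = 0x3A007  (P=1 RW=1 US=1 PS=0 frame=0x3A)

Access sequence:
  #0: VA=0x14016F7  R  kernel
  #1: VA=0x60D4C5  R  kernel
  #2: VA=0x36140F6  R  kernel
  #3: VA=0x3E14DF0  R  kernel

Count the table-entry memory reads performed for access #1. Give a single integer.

Per-access translation:
#0 VA=0x14016F7 (r,kernel):
  [0] read 0x28 idx=10: raw=0x2B007 flags P=1 W=1 U=1 S=0
  [1] read 0x2B idx=1: raw=0x2C007 flags P=1 W=1 U=1 S=0
  ⇒ phys 0x2C6F7  [2 reads]
#1 VA=0x60D4C5 (r,kernel):
  [0] read 0x28 idx=3: raw=0x2F007 flags P=1 W=1 U=1 S=0
  [1] read 0x2F idx=13: raw=0x30007 flags P=1 W=1 U=1 S=0
  ⇒ phys 0x304C5  [2 reads]
#2 VA=0x36140F6 (r,kernel):
  [0] read 0x28 idx=27: raw=0x31007 flags P=1 W=1 U=1 S=0
  [1] read 0x31 idx=20: raw=0x34007 flags P=1 W=1 U=1 S=0
  ⇒ phys 0x340F6  [2 reads]
#3 VA=0x3E14DF0 (r,kernel):
  [0] read 0x28 idx=31: raw=0x38007 flags P=1 W=1 U=1 S=0
  [1] read 0x38 idx=20: raw=0x3A007 flags P=1 W=1 U=1 S=0
  ⇒ phys 0x3ADF0  [2 reads]

Entries read for #1: 2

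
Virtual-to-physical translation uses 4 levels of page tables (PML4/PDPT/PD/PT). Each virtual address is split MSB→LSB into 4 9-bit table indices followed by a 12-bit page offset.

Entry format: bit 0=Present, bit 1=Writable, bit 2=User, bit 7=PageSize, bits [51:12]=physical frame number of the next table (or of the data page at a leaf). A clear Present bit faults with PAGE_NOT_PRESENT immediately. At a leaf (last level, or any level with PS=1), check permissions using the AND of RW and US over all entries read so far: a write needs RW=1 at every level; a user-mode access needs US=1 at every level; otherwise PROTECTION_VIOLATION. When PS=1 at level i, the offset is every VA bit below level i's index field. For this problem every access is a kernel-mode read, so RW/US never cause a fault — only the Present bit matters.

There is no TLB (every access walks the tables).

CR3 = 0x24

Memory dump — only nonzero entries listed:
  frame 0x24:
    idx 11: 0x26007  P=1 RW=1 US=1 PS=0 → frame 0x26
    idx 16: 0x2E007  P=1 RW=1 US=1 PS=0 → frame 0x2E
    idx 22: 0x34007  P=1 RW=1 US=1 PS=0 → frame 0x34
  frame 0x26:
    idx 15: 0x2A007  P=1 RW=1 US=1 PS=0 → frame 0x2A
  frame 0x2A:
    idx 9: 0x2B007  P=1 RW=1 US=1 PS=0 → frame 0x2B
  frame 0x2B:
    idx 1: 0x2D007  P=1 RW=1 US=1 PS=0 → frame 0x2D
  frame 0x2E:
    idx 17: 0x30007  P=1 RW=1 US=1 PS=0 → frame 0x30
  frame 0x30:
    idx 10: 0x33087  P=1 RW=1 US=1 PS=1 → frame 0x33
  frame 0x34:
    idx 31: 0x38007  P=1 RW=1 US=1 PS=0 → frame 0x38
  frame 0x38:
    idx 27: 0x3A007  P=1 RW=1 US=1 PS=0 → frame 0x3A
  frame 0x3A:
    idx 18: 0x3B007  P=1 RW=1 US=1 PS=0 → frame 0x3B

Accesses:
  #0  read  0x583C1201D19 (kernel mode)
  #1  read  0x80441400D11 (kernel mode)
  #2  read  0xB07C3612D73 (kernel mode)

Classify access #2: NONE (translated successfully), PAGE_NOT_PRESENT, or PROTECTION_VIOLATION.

Per-access translation:
#0 VA=0x583C1201D19 (r,kernel):
  L0: frame=0x24 idx=11 entry=0x26007 [P=1 RW=1 US=1 PS=0]
  L1: frame=0x26 idx=15 entry=0x2A007 [P=1 RW=1 US=1 PS=0]
  L2: frame=0x2A idx=9 entry=0x2B007 [P=1 RW=1 US=1 PS=0]
  L3: frame=0x2B idx=1 entry=0x2D007 [P=1 RW=1 US=1 PS=0]
  ✓ 0x2DD19  — 4 lookups
#1 VA=0x80441400D11 (r,kernel):
  L0: frame=0x24 idx=16 entry=0x2E007 [P=1 RW=1 US=1 PS=0]
  L1: frame=0x2E idx=17 entry=0x30007 [P=1 RW=1 US=1 PS=0]
  L2: frame=0x30 idx=10 entry=0x33087 [P=1 RW=1 US=1 PS=1]
  ✓ 0x33D11 (huge @L2)  — 3 lookups
#2 VA=0xB07C3612D73 (r,kernel):
  L0: frame=0x24 idx=22 entry=0x34007 [P=1 RW=1 US=1 PS=0]
  L1: frame=0x34 idx=31 entry=0x38007 [P=1 RW=1 US=1 PS=0]
  L2: frame=0x38 idx=27 entry=0x3A007 [P=1 RW=1 US=1 PS=0]
  L3: frame=0x3A idx=18 entry=0x3B007 [P=1 RW=1 US=1 PS=0]
  ✓ 0x3BD73  — 4 lookups

Access #2 fault: NONE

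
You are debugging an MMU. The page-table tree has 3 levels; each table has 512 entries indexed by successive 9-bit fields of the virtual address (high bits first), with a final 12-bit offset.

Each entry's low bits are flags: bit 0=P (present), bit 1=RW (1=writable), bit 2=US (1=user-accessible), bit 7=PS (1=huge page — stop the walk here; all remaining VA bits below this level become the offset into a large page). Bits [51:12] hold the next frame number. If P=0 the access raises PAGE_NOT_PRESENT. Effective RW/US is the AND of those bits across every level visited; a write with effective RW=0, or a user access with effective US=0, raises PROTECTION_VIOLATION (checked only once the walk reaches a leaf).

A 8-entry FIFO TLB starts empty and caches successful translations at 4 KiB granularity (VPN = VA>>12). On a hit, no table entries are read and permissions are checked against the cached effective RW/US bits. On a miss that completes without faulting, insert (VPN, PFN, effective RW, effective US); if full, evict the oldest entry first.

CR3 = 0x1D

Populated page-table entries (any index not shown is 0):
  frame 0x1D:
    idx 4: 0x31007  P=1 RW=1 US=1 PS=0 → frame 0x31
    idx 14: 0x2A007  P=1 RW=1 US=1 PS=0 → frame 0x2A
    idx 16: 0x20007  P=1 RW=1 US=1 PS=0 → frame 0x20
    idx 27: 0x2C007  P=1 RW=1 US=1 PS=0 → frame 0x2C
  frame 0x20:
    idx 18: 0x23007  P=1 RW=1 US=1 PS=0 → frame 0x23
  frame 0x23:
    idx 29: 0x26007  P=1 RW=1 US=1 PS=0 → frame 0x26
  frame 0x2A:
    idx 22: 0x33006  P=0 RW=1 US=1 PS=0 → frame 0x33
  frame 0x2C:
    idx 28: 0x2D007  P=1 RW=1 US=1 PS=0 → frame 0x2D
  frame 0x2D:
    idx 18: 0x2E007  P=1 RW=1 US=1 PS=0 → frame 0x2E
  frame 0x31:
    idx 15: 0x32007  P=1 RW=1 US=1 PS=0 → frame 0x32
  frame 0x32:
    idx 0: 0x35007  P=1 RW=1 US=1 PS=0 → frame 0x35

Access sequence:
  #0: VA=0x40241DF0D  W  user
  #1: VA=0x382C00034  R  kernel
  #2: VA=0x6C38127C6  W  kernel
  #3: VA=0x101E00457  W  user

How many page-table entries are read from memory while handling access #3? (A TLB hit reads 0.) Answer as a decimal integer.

Per-access translation:
#0 VA=0x40241DF0D (w,user):
  L0 @0x1D[16] → 0x20007  P=1,RW=1,US=1,PS=0
  L1 @0x20[18] → 0x23007  P=1,RW=1,US=1,PS=0
  L2 @0x23[29] → 0x26007  P=1,RW=1,US=1,PS=0
  ⇒ phys 0x26F0D  [3 reads]
#1 VA=0x382C00034 (r,kernel):
  L0 @0x1D[14] → 0x2A007  P=1,RW=1,US=1,PS=0
  L1 @0x2A[22] → 0x33006  P=0,RW=1,US=1,PS=0
  ✗ PAGE_NOT_PRESENT  [2 reads]
#2 VA=0x6C38127C6 (w,kernel):
  L0 @0x1D[27] → 0x2C007  P=1,RW=1,US=1,PS=0
  L1 @0x2C[28] → 0x2D007  P=1,RW=1,US=1,PS=0
  L2 @0x2D[18] → 0x2E007  P=1,RW=1,US=1,PS=0
  ⇒ phys 0x2E7C6  [3 reads]
#3 VA=0x101E00457 (w,user):
  L0 @0x1D[4] → 0x31007  P=1,RW=1,US=1,PS=0
  L1 @0x31[15] → 0x32007  P=1,RW=1,US=1,PS=0
  L2 @0x32[0] → 0x35007  P=1,RW=1,US=1,PS=0
  ⇒ phys 0x35457  [3 reads]

Entries read for #3: 3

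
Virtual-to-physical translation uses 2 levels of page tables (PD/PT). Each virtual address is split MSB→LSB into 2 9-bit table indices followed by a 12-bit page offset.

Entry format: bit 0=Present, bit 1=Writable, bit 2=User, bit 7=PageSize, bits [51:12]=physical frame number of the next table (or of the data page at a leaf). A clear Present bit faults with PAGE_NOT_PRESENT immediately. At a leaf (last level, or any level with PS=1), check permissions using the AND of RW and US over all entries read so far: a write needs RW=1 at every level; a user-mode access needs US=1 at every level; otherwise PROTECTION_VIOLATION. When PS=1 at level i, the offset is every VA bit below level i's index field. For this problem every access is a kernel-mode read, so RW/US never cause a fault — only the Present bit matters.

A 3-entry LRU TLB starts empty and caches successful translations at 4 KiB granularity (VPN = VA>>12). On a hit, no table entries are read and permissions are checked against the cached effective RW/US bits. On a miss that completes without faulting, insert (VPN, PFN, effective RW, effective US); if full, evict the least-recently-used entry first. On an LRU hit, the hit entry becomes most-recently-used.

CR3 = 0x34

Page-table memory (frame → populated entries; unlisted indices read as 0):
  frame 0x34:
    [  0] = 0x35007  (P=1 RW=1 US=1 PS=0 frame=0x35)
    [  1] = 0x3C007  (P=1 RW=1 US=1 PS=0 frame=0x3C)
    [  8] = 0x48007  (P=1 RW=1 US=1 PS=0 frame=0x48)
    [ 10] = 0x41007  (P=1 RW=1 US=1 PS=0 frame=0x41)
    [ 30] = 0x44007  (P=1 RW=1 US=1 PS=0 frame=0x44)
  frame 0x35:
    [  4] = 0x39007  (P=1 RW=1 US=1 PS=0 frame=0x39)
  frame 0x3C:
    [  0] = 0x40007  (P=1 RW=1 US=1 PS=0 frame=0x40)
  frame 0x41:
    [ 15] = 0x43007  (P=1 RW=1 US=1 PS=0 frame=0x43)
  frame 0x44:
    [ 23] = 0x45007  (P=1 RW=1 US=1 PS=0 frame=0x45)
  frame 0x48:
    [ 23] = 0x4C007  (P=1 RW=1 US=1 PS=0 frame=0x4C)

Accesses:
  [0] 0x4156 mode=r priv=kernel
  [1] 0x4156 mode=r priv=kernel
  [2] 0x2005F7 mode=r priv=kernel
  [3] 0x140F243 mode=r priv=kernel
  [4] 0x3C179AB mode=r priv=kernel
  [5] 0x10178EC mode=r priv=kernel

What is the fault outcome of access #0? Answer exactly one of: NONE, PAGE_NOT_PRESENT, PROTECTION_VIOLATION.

Trace:
#0 VA=0x4156 (r,kernel):
  L0: frame=0x34 idx=0 entry=0x35007 [P=1 RW=1 US=1 PS=0]
  L1: frame=0x35 idx=4 entry=0x39007 [P=1 RW=1 US=1 PS=0]
  ⇒ phys 0x39156  [2 reads]
#1 VA=0x4156 (r,kernel):
  TLB hit vpn=0x4 → PA=0x39156
#2 VA=0x2005F7 (r,kernel):
  L0: frame=0x34 idx=1 entry=0x3C007 [P=1 RW=1 US=1 PS=0]
  L1: frame=0x3C idx=0 entry=0x40007 [P=1 RW=1 US=1 PS=0]
  ⇒ phys 0x405F7  [2 reads]
#3 VA=0x140F243 (r,kernel):
  L0: frame=0x34 idx=10 entry=0x41007 [P=1 RW=1 US=1 PS=0]
  L1: frame=0x41 idx=15 entry=0x43007 [P=1 RW=1 US=1 PS=0]
  ⇒ phys 0x43243  [2 reads]
#4 VA=0x3C179AB (r,kernel):
  L0: frame=0x34 idx=30 entry=0x44007 [P=1 RW=1 US=1 PS=0]
  L1: frame=0x44 idx=23 entry=0x45007 [P=1 RW=1 US=1 PS=0]
  ⇒ phys 0x459AB  [2 reads]
#5 VA=0x10178EC (r,kernel):
  L0: frame=0x34 idx=8 entry=0x48007 [P=1 RW=1 US=1 PS=0]
  L1: frame=0x48 idx=23 entry=0x4C007 [P=1 RW=1 US=1 PS=0]
  ⇒ phys 0x4C8EC  [2 reads]

Access #0 fault: NONE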